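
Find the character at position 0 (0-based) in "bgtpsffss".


Input string: 'bgtpsffss'
Operation: get character at index 0
Index mapping: s[0]='b'
Result: 'b'


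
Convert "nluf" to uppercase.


Input string: 'nluf'
Operation: convert each letter to uppercase
Mapping: 'n'->'N', 'l'->'L', 'u'->'U', 'f'->'F'
Result: NLUF


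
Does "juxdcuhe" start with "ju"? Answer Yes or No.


Input string: 'juxdcuhe'
Prefix to check: 'ju'
First 2 characters of input: 'ju'
Match: True
Result: Yes


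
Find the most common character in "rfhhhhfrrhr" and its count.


Input: 'rfhhhhfrrhr'
Operation: tally each character
Counts: 'f':2, 'h':5, 'r':4
Maximum: 'h' appears 5 times


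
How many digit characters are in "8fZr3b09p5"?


Input string: '8fZr3b09p5'
Operation: count digit characters (0-9)
Scan: '8'(digit), 'f', 'Z', 'r', '3'(digit), 'b', '0'(digit), '9'(digit), 'p', '5'(digit)
Digits found: 5
Result: 5


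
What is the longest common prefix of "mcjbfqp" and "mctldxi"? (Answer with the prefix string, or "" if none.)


String 1: 'mcjbfqp'
String 2: 'mctldxi'
Compare position by position:
pos 0: 'm' vs 'm' match
pos 1: 'c' vs 'c' match
pos 2: 'j' vs 't' differ -> stop
Longest common prefix: "mc" (length 2)


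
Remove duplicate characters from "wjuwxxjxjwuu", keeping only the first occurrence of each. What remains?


Input: 'wjuwxxjxjwuu'
Operation: keep first occurrence of each character
Scan: s[0]='w' new -> keep; s[1]='j' new -> keep; s[2]='u' new -> keep; s[3]='w' seen -> skip; s[4]='x' new -> keep; s[5]='x' seen -> skip; s[6]='j' seen -> skip; s[7]='x' seen -> skip; s[8]='j' seen -> skip; s[9]='w' seen -> skip; s[10]='u' seen -> skip; s[11]='u' seen -> skip
Result: wjux


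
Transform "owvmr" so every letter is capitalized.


Input string: 'owvmr'
Operation: convert each letter to uppercase
Mapping: 'o'->'O', 'w'->'W', 'v'->'V', 'm'->'M', 'r'->'R'
Result: OWVMR


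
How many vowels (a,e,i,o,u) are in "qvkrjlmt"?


Input string: 'qvkrjlmt'
Operation: count vowels (a, e, i, o, u)
Scan: s[0]='q', s[1]='v', s[2]='k', s[3]='r', s[4]='j', s[5]='l', s[6]='m', s[7]='t'
Vowels found: 0
Result: 0


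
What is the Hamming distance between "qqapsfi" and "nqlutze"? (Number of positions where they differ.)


String 1: 'qqapsfi'
String 2: 'nqlutze'
Compare each position: pos 0: 'q'!='n', pos 1: 'q'=='q', pos 2: 'a'!='l', pos 3: 'p'!='u', pos 4: 's'!='t', pos 5: 'f'!='z', pos 6: 'i'!='e'
Differing positions: 6
Hamming distance: 6


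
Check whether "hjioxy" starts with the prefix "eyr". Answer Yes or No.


Input string: 'hjioxy'
Prefix to check: 'eyr'
First 3 characters of input: 'hji'
Match: False
Result: No


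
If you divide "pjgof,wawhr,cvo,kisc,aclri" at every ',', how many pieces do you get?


Input string: 'pjgof,wawhr,cvo,kisc,aclri'
Delimiter: ','
Split result: 'pjgof', 'wawhr', 'cvo', 'kisc', 'aclri'
Number of parts: 5


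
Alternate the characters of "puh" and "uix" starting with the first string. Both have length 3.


String 1: 'puh'
String 2: 'uix'
Operation: alternate characters
Pairs: 'p'+'u', 'u'+'i', 'h'+'x'
Result: puuihx


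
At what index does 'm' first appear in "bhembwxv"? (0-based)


Input string: 'bhembwxv'
Target: 'm'
Scanning left to right: s[0]='b', s[1]='h', s[2]='e', s[3]='m'
First match at index: 3


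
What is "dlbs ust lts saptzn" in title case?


Input string: 'dlbs ust lts saptzn'
Operation: capitalize first letter of each word
Word transformations: 'dlbs'->'Dlbs', 'ust'->'Ust', 'lts'->'Lts', 'saptzn'->'Saptzn'
Result: Dlbs Ust Lts Saptzn


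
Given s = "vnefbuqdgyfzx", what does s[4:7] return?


Input string: 'vnefbuqdgyfzx'
Operation: slice [4:7]
Extract characters: s[4]='b', s[5]='u', s[6]='q'
Result: buq


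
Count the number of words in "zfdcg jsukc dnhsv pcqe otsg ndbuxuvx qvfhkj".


Input string: 'zfdcg jsukc dnhsv pcqe otsg ndbuxuvx qvfhkj'
Operation: split by spaces
Words found: 'zfdcg', 'jsukc', 'dnhsv', 'pcqe', 'otsg', 'ndbuxuvx', 'qvfhkj'
Word count: 7


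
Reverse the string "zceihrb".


Input string: 'zceihrb'
Operation: reverse character order
Original order: 'z' -> 'c' -> 'e' -> 'i' -> 'h' -> 'r' -> 'b'
Reversed order: 'b' -> 'r' -> 'h' -> 'i' -> 'e' -> 'c' -> 'z'
Result: brhiecz


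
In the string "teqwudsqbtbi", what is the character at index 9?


Input string: 'teqwudsqbtbi'
Operation: get character at index 9
Index mapping: s[0]='t', s[1]='e', s[2]='q', s[3]='w', s[4]='u', s[5]='d', s[6]='s', s[7]='q', s[8]='b', s[9]='t'
Result: 't'


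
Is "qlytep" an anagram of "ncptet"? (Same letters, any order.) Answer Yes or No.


String 1: 'ncptet' -> sorted: 'cenptt'
String 2: 'qlytep' -> sorted: 'elpqty'
Compare sorted forms: 'cenptt' != 'elpqty'
Anagram: No


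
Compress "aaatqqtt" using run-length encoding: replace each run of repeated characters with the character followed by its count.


Input: 'aaatqqtt'
Operation: identify consecutive runs
Runs: 'aaa' -> a3, 't' -> t1, 'qq' -> q2, 'tt' -> t2
Encoded: a3t1q2t2


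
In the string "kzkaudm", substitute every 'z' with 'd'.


Input string: 'kzkaudm'
Operation: replace 'z' with 'd'
Positions of 'z': 1
After replacement: kdkaudm


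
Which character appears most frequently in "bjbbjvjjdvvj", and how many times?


Input: 'bjbbjvjjdvvj'
Operation: tally each character
Counts: 'b':3, 'd':1, 'j':5, 'v':3
Maximum: 'j' appears 5 times


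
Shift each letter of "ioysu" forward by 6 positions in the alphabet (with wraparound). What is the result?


Input: 'ioysu', shift = 6
Operation: for each letter, (position + 6) mod 26
Mapping: 'i'(8+6=14)->'o', 'o'(14+6=20)->'u', 'y'(24+6=30, 30 mod 26=4)->'e', 's'(18+6=24)->'y', 'u'(20+6=26, 26 mod 26=0)->'a'
Result: oueya


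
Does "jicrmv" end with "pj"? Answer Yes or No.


Input string: 'jicrmv'
Suffix to check: 'pj'
Last 2 characters of input: 'mv'
Match: False
Result: No


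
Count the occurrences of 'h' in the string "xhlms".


Input string: 'xhlms'
Target character: 'h'
Scan each position: s[1]='h'
Matches found at indices: 1
Total: 1


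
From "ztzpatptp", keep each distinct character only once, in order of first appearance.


Input: 'ztzpatptp'
Operation: keep first occurrence of each character
Scan: s[0]='z' new -> keep; s[1]='t' new -> keep; s[2]='z' seen -> skip; s[3]='p' new -> keep; s[4]='a' new -> keep; s[5]='t' seen -> skip; s[6]='p' seen -> skip; s[7]='t' seen -> skip; s[8]='p' seen -> skip
Result: ztpa


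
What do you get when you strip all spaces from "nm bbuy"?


Input string: 'nm bbuy'
Operation: remove all spaces
Words: 'nm', 'bbuy'
Join without spaces: nmbbuy


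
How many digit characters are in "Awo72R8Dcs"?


Input string: 'Awo72R8Dcs'
Operation: count digit characters (0-9)
Scan: 'A', 'w', 'o', '7'(digit), '2'(digit), 'R', '8'(digit), 'D', 'c', 's'
Digits found: 3
Result: 3


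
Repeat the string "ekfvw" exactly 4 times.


Input string: 'ekfvw'
Operation: repeat 4 times
Concatenation: 'ekfvw' + 'ekfvw' + 'ekfvw' + 'ekfvw'
Result: ekfvwekfvwekfvwekfvw


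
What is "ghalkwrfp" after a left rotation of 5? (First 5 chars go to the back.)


Input: 'ghalkwrfp', shift = 5
Operation: split at index 5 and swap parts
Front part s[0:5] = 'ghalk'
Back part s[5:] = 'wrfp'
Rotated = back + front = 'wrfp' + 'ghalk'
Result: wrfpghalk


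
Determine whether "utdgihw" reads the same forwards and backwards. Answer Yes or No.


Input string: 'utdgihw'
Reversed: 'whigdtu'
Compare pairs: s[0]='u' vs s[6]='w' (mismatch), s[1]='t' vs s[5]='h' (mismatch), s[2]='d' vs s[4]='i' (mismatch)
Palindrome: No


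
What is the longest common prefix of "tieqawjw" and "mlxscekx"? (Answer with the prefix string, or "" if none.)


String 1: 'tieqawjw'
String 2: 'mlxscekx'
Compare position by position:
pos 0: 't' vs 'm' differ -> stop
Longest common prefix: "" (length 0)


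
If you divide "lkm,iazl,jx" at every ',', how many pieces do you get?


Input string: 'lkm,iazl,jx'
Delimiter: ','
Split result: 'lkm', 'iazl', 'jx'
Number of parts: 3


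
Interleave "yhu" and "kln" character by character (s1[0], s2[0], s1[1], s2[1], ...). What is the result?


String 1: 'yhu'
String 2: 'kln'
Operation: alternate characters
Pairs: 'y'+'k', 'h'+'l', 'u'+'n'
Result: ykhlun


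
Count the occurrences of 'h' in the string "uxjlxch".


Input string: 'uxjlxch'
Target character: 'h'
Scan each position: s[6]='h'
Matches found at indices: 6
Total: 1


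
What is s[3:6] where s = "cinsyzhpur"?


Input string: 'cinsyzhpur'
Operation: slice [3:6]
Extract characters: s[3]='s', s[4]='y', s[5]='z'
Result: syz


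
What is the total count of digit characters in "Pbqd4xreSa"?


Input string: 'Pbqd4xreSa'
Operation: count digit characters (0-9)
Scan: 'P', 'b', 'q', 'd', '4'(digit), 'x', 'r', 'e', 'S', 'a'
Digits found: 1
Result: 1


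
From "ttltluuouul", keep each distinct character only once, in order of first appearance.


Input: 'ttltluuouul'
Operation: keep first occurrence of each character
Scan: s[0]='t' new -> keep; s[1]='t' seen -> skip; s[2]='l' new -> keep; s[3]='t' seen -> skip; s[4]='l' seen -> skip; s[5]='u' new -> keep; s[6]='u' seen -> skip; s[7]='o' new -> keep; s[8]='u' seen -> skip; s[9]='u' seen -> skip; s[10]='l' seen -> skip
Result: tluo


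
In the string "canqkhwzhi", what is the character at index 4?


Input string: 'canqkhwzhi'
Operation: get character at index 4
Index mapping: s[0]='c', s[1]='a', s[2]='n', s[3]='q', s[4]='k'
Result: 'k'


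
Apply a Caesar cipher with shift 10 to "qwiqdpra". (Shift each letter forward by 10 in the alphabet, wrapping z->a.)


Input: 'qwiqdpra', shift = 10
Operation: for each letter, (position + 10) mod 26
Mapping: 'q'(16+10=26, 26 mod 26=0)->'a', 'w'(22+10=32, 32 mod 26=6)->'g', 'i'(8+10=18)->'s', 'q'(16+10=26, 26 mod 26=0)->'a', 'd'(3+10=13)->'n', 'p'(15+10=25)->'z', 'r'(17+10=27, 27 mod 26=1)->'b', 'a'(0+10=10)->'k'
Result: agsanzbk


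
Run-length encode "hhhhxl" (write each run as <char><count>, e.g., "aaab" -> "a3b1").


Input: 'hhhhxl'
Operation: identify consecutive runs
Runs: 'hhhh' -> h4, 'x' -> x1, 'l' -> l1
Encoded: h4x1l1


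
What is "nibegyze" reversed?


Input string: 'nibegyze'
Operation: reverse character order
Original order: 'n' -> 'i' -> 'b' -> 'e' -> 'g' -> 'y' -> 'z' -> 'e'
Reversed order: 'e' -> 'z' -> 'y' -> 'g' -> 'e' -> 'b' -> 'i' -> 'n'
Result: ezygebin


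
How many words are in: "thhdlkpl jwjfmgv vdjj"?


Input string: 'thhdlkpl jwjfmgv vdjj'
Operation: split by spaces
Words found: 'thhdlkpl', 'jwjfmgv', 'vdjj'
Word count: 3


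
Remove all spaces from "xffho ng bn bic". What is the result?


Input string: 'xffho ng bn bic'
Operation: remove all spaces
Words: 'xffho', 'ng', 'bn', 'bic'
Join without spaces: xffhongbnbic


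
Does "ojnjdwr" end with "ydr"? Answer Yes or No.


Input string: 'ojnjdwr'
Suffix to check: 'ydr'
Last 3 characters of input: 'dwr'
Match: False
Result: No


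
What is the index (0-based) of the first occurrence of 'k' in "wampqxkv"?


Input string: 'wampqxkv'
Target: 'k'
Scanning left to right: s[0]='w', s[1]='a', s[2]='m', s[3]='p', s[4]='q', s[5]='x', s[6]='k'
First match at index: 6


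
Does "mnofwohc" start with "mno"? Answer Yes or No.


Input string: 'mnofwohc'
Prefix to check: 'mno'
First 3 characters of input: 'mno'
Match: True
Result: Yes


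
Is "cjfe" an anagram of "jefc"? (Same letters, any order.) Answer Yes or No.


String 1: 'jefc' -> sorted: 'cefj'
String 2: 'cjfe' -> sorted: 'cefj'
Compare sorted forms: 'cefj' == 'cefj'
Anagram: Yes


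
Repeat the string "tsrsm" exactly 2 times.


Input string: 'tsrsm'
Operation: repeat 2 times
Concatenation: 'tsrsm' + 'tsrsm'
Result: tsrsmtsrsm


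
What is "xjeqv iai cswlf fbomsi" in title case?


Input string: 'xjeqv iai cswlf fbomsi'
Operation: capitalize first letter of each word
Word transformations: 'xjeqv'->'Xjeqv', 'iai'->'Iai', 'cswlf'->'Cswlf', 'fbomsi'->'Fbomsi'
Result: Xjeqv Iai Cswlf Fbomsi


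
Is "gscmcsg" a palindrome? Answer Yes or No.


Input string: 'gscmcsg'
Reversed: 'gscmcsg'
Compare pairs: s[0]='g' vs s[6]='g' (match), s[1]='s' vs s[5]='s' (match), s[2]='c' vs s[4]='c' (match)
Palindrome: Yes


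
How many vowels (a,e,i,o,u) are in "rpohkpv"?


Input string: 'rpohkpv'
Operation: count vowels (a, e, i, o, u)
Scan: s[0]='r', s[1]='p', s[2]='o' (vowel), s[3]='h', s[4]='k', s[5]='p', s[6]='v'
Vowels found: 1
Result: 1


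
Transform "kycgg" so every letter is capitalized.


Input string: 'kycgg'
Operation: convert each letter to uppercase
Mapping: 'k'->'K', 'y'->'Y', 'c'->'C', 'g'->'G', 'g'->'G'
Result: KYCGG


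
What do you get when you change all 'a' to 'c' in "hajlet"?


Input string: 'hajlet'
Operation: replace 'a' with 'c'
Positions of 'a': 1
After replacement: hcjlet


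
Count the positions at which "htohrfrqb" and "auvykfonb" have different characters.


String 1: 'htohrfrqb'
String 2: 'auvykfonb'
Compare each position: pos 0: 'h'!='a', pos 1: 't'!='u', pos 2: 'o'!='v', pos 3: 'h'!='y', pos 4: 'r'!='k', pos 5: 'f'=='f', pos 6: 'r'!='o', pos 7: 'q'!='n', pos 8: 'b'=='b'
Differing positions: 7
Hamming distance: 7


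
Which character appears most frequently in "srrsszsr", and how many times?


Input: 'srrsszsr'
Operation: tally each character
Counts: 'r':3, 's':4, 'z':1
Maximum: 's' appears 4 times


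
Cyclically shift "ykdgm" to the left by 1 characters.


Input: 'ykdgm', shift = 1
Operation: split at index 1 and swap parts
Front part s[0:1] = 'y'
Back part s[1:] = 'kdgm'
Rotated = back + front = 'kdgm' + 'y'
Result: kdgmy


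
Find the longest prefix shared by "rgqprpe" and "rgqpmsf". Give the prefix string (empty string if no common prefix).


String 1: 'rgqprpe'
String 2: 'rgqpmsf'
Compare position by position:
pos 0: 'r' vs 'r' match
pos 1: 'g' vs 'g' match
pos 2: 'q' vs 'q' match
pos 3: 'p' vs 'p' match
pos 4: 'r' vs 'm' differ -> stop
Longest common prefix: "rgqp" (length 4)


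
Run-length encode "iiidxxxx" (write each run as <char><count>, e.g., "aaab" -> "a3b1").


Input: 'iiidxxxx'
Operation: identify consecutive runs
Runs: 'iii' -> i3, 'd' -> d1, 'xxxx' -> x4
Encoded: i3d1x4


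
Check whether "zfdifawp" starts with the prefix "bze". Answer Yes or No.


Input string: 'zfdifawp'
Prefix to check: 'bze'
First 3 characters of input: 'zfd'
Match: False
Result: No


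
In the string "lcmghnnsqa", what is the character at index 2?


Input string: 'lcmghnnsqa'
Operation: get character at index 2
Index mapping: s[0]='l', s[1]='c', s[2]='m'
Result: 'm'


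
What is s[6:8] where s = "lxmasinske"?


Input string: 'lxmasinske'
Operation: slice [6:8]
Extract characters: s[6]='n', s[7]='s'
Result: ns


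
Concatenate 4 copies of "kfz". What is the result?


Input string: 'kfz'
Operation: repeat 4 times
Concatenation: 'kfz' + 'kfz' + 'kfz' + 'kfz'
Result: kfzkfzkfzkfz


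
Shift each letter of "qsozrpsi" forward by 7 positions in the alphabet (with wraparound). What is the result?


Input: 'qsozrpsi', shift = 7
Operation: for each letter, (position + 7) mod 26
Mapping: 'q'(16+7=23)->'x', 's'(18+7=25)->'z', 'o'(14+7=21)->'v', 'z'(25+7=32, 32 mod 26=6)->'g', 'r'(17+7=24)->'y', 'p'(15+7=22)->'w', 's'(18+7=25)->'z', 'i'(8+7=15)->'p'
Result: xzvgywzp


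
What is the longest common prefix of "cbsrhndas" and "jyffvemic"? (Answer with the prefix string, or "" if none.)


String 1: 'cbsrhndas'
String 2: 'jyffvemic'
Compare position by position:
pos 0: 'c' vs 'j' differ -> stop
Longest common prefix: "" (length 0)


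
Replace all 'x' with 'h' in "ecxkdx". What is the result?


Input string: 'ecxkdx'
Operation: replace 'x' with 'h'
Positions of 'x': 2, 5
After replacement: echkdh


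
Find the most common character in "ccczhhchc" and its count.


Input: 'ccczhhchc'
Operation: tally each character
Counts: 'c':5, 'h':3, 'z':1
Maximum: 'c' appears 5 times


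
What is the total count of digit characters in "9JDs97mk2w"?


Input string: '9JDs97mk2w'
Operation: count digit characters (0-9)
Scan: '9'(digit), 'J', 'D', 's', '9'(digit), '7'(digit), 'm', 'k', '2'(digit), 'w'
Digits found: 4
Result: 4


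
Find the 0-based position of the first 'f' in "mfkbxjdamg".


Input string: 'mfkbxjdamg'
Target: 'f'
Scanning left to right: s[0]='m', s[1]='f'
First match at index: 1


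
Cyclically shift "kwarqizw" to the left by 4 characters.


Input: 'kwarqizw', shift = 4
Operation: split at index 4 and swap parts
Front part s[0:4] = 'kwar'
Back part s[4:] = 'qizw'
Rotated = back + front = 'qizw' + 'kwar'
Result: qizwkwar


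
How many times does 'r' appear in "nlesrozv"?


Input string: 'nlesrozv'
Target character: 'r'
Scan each position: s[4]='r'
Matches found at indices: 4
Total: 1


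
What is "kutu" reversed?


Input string: 'kutu'
Operation: reverse character order
Original order: 'k' -> 'u' -> 't' -> 'u'
Reversed order: 'u' -> 't' -> 'u' -> 'k'
Result: utuk


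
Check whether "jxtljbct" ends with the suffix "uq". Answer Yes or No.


Input string: 'jxtljbct'
Suffix to check: 'uq'
Last 2 characters of input: 'ct'
Match: False
Result: No


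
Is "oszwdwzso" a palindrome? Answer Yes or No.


Input string: 'oszwdwzso'
Reversed: 'oszwdwzso'
Compare pairs: s[0]='o' vs s[8]='o' (match), s[1]='s' vs s[7]='s' (match), s[2]='z' vs s[6]='z' (match), s[3]='w' vs s[5]='w' (match)
Palindrome: Yes


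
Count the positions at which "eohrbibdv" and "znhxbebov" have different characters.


String 1: 'eohrbibdv'
String 2: 'znhxbebov'
Compare each position: pos 0: 'e'!='z', pos 1: 'o'!='n', pos 2: 'h'=='h', pos 3: 'r'!='x', pos 4: 'b'=='b', pos 5: 'i'!='e', pos 6: 'b'=='b', pos 7: 'd'!='o', pos 8: 'v'=='v'
Differing positions: 5
Hamming distance: 5


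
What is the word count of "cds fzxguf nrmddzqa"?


Input string: 'cds fzxguf nrmddzqa'
Operation: split by spaces
Words found: 'cds', 'fzxguf', 'nrmddzqa'
Word count: 3


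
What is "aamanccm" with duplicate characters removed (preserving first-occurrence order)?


Input: 'aamanccm'
Operation: keep first occurrence of each character
Scan: s[0]='a' new -> keep; s[1]='a' seen -> skip; s[2]='m' new -> keep; s[3]='a' seen -> skip; s[4]='n' new -> keep; s[5]='c' new -> keep; s[6]='c' seen -> skip; s[7]='m' seen -> skip
Result: amnc


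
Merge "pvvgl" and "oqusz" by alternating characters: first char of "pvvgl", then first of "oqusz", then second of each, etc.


String 1: 'pvvgl'
String 2: 'oqusz'
Operation: alternate characters
Pairs: 'p'+'o', 'v'+'q', 'v'+'u', 'g'+'s', 'l'+'z'
Result: povqvugslz


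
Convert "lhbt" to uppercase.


Input string: 'lhbt'
Operation: convert each letter to uppercase
Mapping: 'l'->'L', 'h'->'H', 'b'->'B', 't'->'T'
Result: LHBT


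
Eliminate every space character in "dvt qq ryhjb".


Input string: 'dvt qq ryhjb'
Operation: remove all spaces
Words: 'dvt', 'qq', 'ryhjb'
Join without spaces: dvtqqryhjb


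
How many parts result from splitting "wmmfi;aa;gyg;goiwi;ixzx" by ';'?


Input string: 'wmmfi;aa;gyg;goiwi;ixzx'
Delimiter: ';'
Split result: 'wmmfi', 'aa', 'gyg', 'goiwi', 'ixzx'
Number of parts: 5


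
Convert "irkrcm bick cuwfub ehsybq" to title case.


Input string: 'irkrcm bick cuwfub ehsybq'
Operation: capitalize first letter of each word
Word transformations: 'irkrcm'->'Irkrcm', 'bick'->'Bick', 'cuwfub'->'Cuwfub', 'ehsybq'->'Ehsybq'
Result: Irkrcm Bick Cuwfub Ehsybq


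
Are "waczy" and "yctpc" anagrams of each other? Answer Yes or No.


String 1: 'waczy' -> sorted: 'acwyz'
String 2: 'yctpc' -> sorted: 'ccpty'
Compare sorted forms: 'acwyz' != 'ccpty'
Anagram: No


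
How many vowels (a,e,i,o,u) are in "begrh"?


Input string: 'begrh'
Operation: count vowels (a, e, i, o, u)
Scan: s[0]='b', s[1]='e' (vowel), s[2]='g', s[3]='r', s[4]='h'
Vowels found: 1
Result: 1


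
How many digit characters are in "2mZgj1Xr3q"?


Input string: '2mZgj1Xr3q'
Operation: count digit characters (0-9)
Scan: '2'(digit), 'm', 'Z', 'g', 'j', '1'(digit), 'X', 'r', '3'(digit), 'q'
Digits found: 3
Result: 3


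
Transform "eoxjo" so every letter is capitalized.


Input string: 'eoxjo'
Operation: convert each letter to uppercase
Mapping: 'e'->'E', 'o'->'O', 'x'->'X', 'j'->'J', 'o'->'O'
Result: EOXJO


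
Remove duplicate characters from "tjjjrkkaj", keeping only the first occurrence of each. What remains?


Input: 'tjjjrkkaj'
Operation: keep first occurrence of each character
Scan: s[0]='t' new -> keep; s[1]='j' new -> keep; s[2]='j' seen -> skip; s[3]='j' seen -> skip; s[4]='r' new -> keep; s[5]='k' new -> keep; s[6]='k' seen -> skip; s[7]='a' new -> keep; s[8]='j' seen -> skip
Result: tjrka


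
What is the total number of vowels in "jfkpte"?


Input string: 'jfkpte'
Operation: count vowels (a, e, i, o, u)
Scan: s[0]='j', s[1]='f', s[2]='k', s[3]='p', s[4]='t', s[5]='e' (vowel)
Vowels found: 1
Result: 1


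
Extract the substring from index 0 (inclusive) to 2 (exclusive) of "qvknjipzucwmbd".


Input string: 'qvknjipzucwmbd'
Operation: slice [0:2]
Extract characters: s[0]='q', s[1]='v'
Result: qv


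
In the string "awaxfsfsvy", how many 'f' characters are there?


Input string: 'awaxfsfsvy'
Target character: 'f'
Scan each position: s[4]='f', s[6]='f'
Matches found at indices: 4, 6
Total: 2


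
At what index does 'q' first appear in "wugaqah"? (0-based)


Input string: 'wugaqah'
Target: 'q'
Scanning left to right: s[0]='w', s[1]='u', s[2]='g', s[3]='a', s[4]='q'
First match at index: 4


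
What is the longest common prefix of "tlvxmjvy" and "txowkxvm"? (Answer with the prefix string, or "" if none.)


String 1: 'tlvxmjvy'
String 2: 'txowkxvm'
Compare position by position:
pos 0: 't' vs 't' match
pos 1: 'l' vs 'x' differ -> stop
Longest common prefix: "t" (length 1)


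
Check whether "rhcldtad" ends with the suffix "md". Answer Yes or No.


Input string: 'rhcldtad'
Suffix to check: 'md'
Last 2 characters of input: 'ad'
Match: False
Result: No


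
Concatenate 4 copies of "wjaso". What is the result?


Input string: 'wjaso'
Operation: repeat 4 times
Concatenation: 'wjaso' + 'wjaso' + 'wjaso' + 'wjaso'
Result: wjasowjasowjasowjaso


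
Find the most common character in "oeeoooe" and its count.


Input: 'oeeoooe'
Operation: tally each character
Counts: 'e':3, 'o':4
Maximum: 'o' appears 4 times


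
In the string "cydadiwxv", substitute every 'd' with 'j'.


Input string: 'cydadiwxv'
Operation: replace 'd' with 'j'
Positions of 'd': 2, 4
After replacement: cyjajiwxv


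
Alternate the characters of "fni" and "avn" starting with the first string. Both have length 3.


String 1: 'fni'
String 2: 'avn'
Operation: alternate characters
Pairs: 'f'+'a', 'n'+'v', 'i'+'n'
Result: fanvin


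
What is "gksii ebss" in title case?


Input string: 'gksii ebss'
Operation: capitalize first letter of each word
Word transformations: 'gksii'->'Gksii', 'ebss'->'Ebss'
Result: Gksii Ebss


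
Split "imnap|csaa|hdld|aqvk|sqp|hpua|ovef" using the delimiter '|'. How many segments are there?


Input string: 'imnap|csaa|hdld|aqvk|sqp|hpua|ovef'
Delimiter: '|'
Split result: 'imnap', 'csaa', 'hdld', 'aqvk', 'sqp', 'hpua', 'ovef'
Number of parts: 7


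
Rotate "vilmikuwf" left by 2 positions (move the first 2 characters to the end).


Input: 'vilmikuwf', shift = 2
Operation: split at index 2 and swap parts
Front part s[0:2] = 'vi'
Back part s[2:] = 'lmikuwf'
Rotated = back + front = 'lmikuwf' + 'vi'
Result: lmikuwfvi


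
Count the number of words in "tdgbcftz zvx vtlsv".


Input string: 'tdgbcftz zvx vtlsv'
Operation: split by spaces
Words found: 'tdgbcftz', 'zvx', 'vtlsv'
Word count: 3


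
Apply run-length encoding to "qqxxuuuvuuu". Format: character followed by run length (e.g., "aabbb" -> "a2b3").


Input: 'qqxxuuuvuuu'
Operation: identify consecutive runs
Runs: 'qq' -> q2, 'xx' -> x2, 'uuu' -> u3, 'v' -> v1, 'uuu' -> u3
Encoded: q2x2u3v1u3


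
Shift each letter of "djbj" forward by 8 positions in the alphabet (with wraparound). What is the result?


Input: 'djbj', shift = 8
Operation: for each letter, (position + 8) mod 26
Mapping: 'd'(3+8=11)->'l', 'j'(9+8=17)->'r', 'b'(1+8=9)->'j', 'j'(9+8=17)->'r'
Result: lrjr


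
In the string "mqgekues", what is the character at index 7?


Input string: 'mqgekues'
Operation: get character at index 7
Index mapping: s[0]='m', s[1]='q', s[2]='g', s[3]='e', s[4]='k', s[5]='u', s[6]='e', s[7]='s'
Result: 's'


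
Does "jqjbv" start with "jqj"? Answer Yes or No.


Input string: 'jqjbv'
Prefix to check: 'jqj'
First 3 characters of input: 'jqj'
Match: True
Result: Yes


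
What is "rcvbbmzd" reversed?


Input string: 'rcvbbmzd'
Operation: reverse character order
Original order: 'r' -> 'c' -> 'v' -> 'b' -> 'b' -> 'm' -> 'z' -> 'd'
Reversed order: 'd' -> 'z' -> 'm' -> 'b' -> 'b' -> 'v' -> 'c' -> 'r'
Result: dzmbbvcr


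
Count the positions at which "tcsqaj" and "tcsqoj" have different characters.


String 1: 'tcsqaj'
String 2: 'tcsqoj'
Compare each position: pos 0: 't'=='t', pos 1: 'c'=='c', pos 2: 's'=='s', pos 3: 'q'=='q', pos 4: 'a'!='o', pos 5: 'j'=='j'
Differing positions: 1
Hamming distance: 1


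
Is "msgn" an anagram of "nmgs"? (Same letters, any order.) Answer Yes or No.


String 1: 'nmgs' -> sorted: 'gmns'
String 2: 'msgn' -> sorted: 'gmns'
Compare sorted forms: 'gmns' == 'gmns'
Anagram: Yes


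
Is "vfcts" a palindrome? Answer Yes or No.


Input string: 'vfcts'
Reversed: 'stcfv'
Compare pairs: s[0]='v' vs s[4]='s' (mismatch), s[1]='f' vs s[3]='t' (mismatch)
Palindrome: No


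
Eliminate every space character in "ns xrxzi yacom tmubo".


Input string: 'ns xrxzi yacom tmubo'
Operation: remove all spaces
Words: 'ns', 'xrxzi', 'yacom', 'tmubo'
Join without spaces: nsxrxziyacomtmubo


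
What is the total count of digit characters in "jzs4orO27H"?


Input string: 'jzs4orO27H'
Operation: count digit characters (0-9)
Scan: 'j', 'z', 's', '4'(digit), 'o', 'r', 'O', '2'(digit), '7'(digit), 'H'
Digits found: 3
Result: 3


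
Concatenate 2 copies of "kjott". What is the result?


Input string: 'kjott'
Operation: repeat 2 times
Concatenation: 'kjott' + 'kjott'
Result: kjottkjott


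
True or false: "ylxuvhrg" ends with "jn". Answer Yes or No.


Input string: 'ylxuvhrg'
Suffix to check: 'jn'
Last 2 characters of input: 'rg'
Match: False
Result: No


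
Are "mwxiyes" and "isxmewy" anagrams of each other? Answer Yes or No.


String 1: 'mwxiyes' -> sorted: 'eimswxy'
String 2: 'isxmewy' -> sorted: 'eimswxy'
Compare sorted forms: 'eimswxy' == 'eimswxy'
Anagram: Yes


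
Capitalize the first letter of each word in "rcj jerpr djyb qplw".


Input string: 'rcj jerpr djyb qplw'
Operation: capitalize first letter of each word
Word transformations: 'rcj'->'Rcj', 'jerpr'->'Jerpr', 'djyb'->'Djyb', 'qplw'->'Qplw'
Result: Rcj Jerpr Djyb Qplw


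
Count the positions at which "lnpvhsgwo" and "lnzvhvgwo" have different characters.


String 1: 'lnpvhsgwo'
String 2: 'lnzvhvgwo'
Compare each position: pos 0: 'l'=='l', pos 1: 'n'=='n', pos 2: 'p'!='z', pos 3: 'v'=='v', pos 4: 'h'=='h', pos 5: 's'!='v', pos 6: 'g'=='g', pos 7: 'w'=='w', pos 8: 'o'=='o'
Differing positions: 2
Hamming distance: 2


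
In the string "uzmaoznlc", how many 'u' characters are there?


Input string: 'uzmaoznlc'
Target character: 'u'
Scan each position: s[0]='u'
Matches found at indices: 0
Total: 1


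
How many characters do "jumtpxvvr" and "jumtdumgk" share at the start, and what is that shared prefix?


String 1: 'jumtpxvvr'
String 2: 'jumtdumgk'
Compare position by position:
pos 0: 'j' vs 'j' match
pos 1: 'u' vs 'u' match
pos 2: 'm' vs 'm' match
pos 3: 't' vs 't' match
pos 4: 'p' vs 'd' differ -> stop
Longest common prefix: "jumt" (length 4)


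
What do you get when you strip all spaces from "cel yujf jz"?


Input string: 'cel yujf jz'
Operation: remove all spaces
Words: 'cel', 'yujf', 'jz'
Join without spaces: celyujfjz


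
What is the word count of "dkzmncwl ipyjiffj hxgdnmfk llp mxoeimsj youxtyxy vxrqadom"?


Input string: 'dkzmncwl ipyjiffj hxgdnmfk llp mxoeimsj youxtyxy vxrqadom'
Operation: split by spaces
Words found: 'dkzmncwl', 'ipyjiffj', 'hxgdnmfk', 'llp', 'mxoeimsj', 'youxtyxy', 'vxrqadom'
Word count: 7


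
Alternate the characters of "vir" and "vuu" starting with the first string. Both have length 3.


String 1: 'vir'
String 2: 'vuu'
Operation: alternate characters
Pairs: 'v'+'v', 'i'+'u', 'r'+'u'
Result: vviuru


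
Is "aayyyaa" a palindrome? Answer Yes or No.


Input string: 'aayyyaa'
Reversed: 'aayyyaa'
Compare pairs: s[0]='a' vs s[6]='a' (match), s[1]='a' vs s[5]='a' (match), s[2]='y' vs s[4]='y' (match)
Palindrome: Yes


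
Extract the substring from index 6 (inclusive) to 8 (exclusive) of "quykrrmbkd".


Input string: 'quykrrmbkd'
Operation: slice [6:8]
Extract characters: s[6]='m', s[7]='b'
Result: mb


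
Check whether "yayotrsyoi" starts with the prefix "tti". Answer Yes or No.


Input string: 'yayotrsyoi'
Prefix to check: 'tti'
First 3 characters of input: 'yay'
Match: False
Result: No


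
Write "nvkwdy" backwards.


Input string: 'nvkwdy'
Operation: reverse character order
Original order: 'n' -> 'v' -> 'k' -> 'w' -> 'd' -> 'y'
Reversed order: 'y' -> 'd' -> 'w' -> 'k' -> 'v' -> 'n'
Result: ydwkvn


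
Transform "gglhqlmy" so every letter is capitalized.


Input string: 'gglhqlmy'
Operation: convert each letter to uppercase
Mapping: 'g'->'G', 'g'->'G', 'l'->'L', 'h'->'H', 'q'->'Q', 'l'->'L', 'm'->'M', 'y'->'Y'
Result: GGLHQLMY


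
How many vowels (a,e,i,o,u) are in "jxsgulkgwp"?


Input string: 'jxsgulkgwp'
Operation: count vowels (a, e, i, o, u)
Scan: s[0]='j', s[1]='x', s[2]='s', s[3]='g', s[4]='u' (vowel), s[5]='l', s[6]='k', s[7]='g', s[8]='w', s[9]='p'
Vowels found: 1
Result: 1


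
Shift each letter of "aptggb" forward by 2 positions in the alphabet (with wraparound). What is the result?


Input: 'aptggb', shift = 2
Operation: for each letter, (position + 2) mod 26
Mapping: 'a'(0+2=2)->'c', 'p'(15+2=17)->'r', 't'(19+2=21)->'v', 'g'(6+2=8)->'i', 'g'(6+2=8)->'i', 'b'(1+2=3)->'d'
Result: crviid


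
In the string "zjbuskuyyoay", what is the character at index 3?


Input string: 'zjbuskuyyoay'
Operation: get character at index 3
Index mapping: s[0]='z', s[1]='j', s[2]='b', s[3]='u'
Result: 'u'


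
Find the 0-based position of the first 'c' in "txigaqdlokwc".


Input string: 'txigaqdlokwc'
Target: 'c'
Scanning left to right: s[0]='t', s[1]='x', s[2]='i', s[3]='g', s[4]='a', s[5]='q', s[6]='d', s[7]='l', s[8]='o', s[9]='k', s[10]='w', s[11]='c'
First match at index: 11


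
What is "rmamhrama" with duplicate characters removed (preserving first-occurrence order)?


Input: 'rmamhrama'
Operation: keep first occurrence of each character
Scan: s[0]='r' new -> keep; s[1]='m' new -> keep; s[2]='a' new -> keep; s[3]='m' seen -> skip; s[4]='h' new -> keep; s[5]='r' seen -> skip; s[6]='a' seen -> skip; s[7]='m' seen -> skip; s[8]='a' seen -> skip
Result: rmah


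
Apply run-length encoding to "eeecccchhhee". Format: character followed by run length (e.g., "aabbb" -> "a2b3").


Input: 'eeecccchhhee'
Operation: identify consecutive runs
Runs: 'eee' -> e3, 'cccc' -> c4, 'hhh' -> h3, 'ee' -> e2
Encoded: e3c4h3e2


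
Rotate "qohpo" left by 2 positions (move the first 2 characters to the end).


Input: 'qohpo', shift = 2
Operation: split at index 2 and swap parts
Front part s[0:2] = 'qo'
Back part s[2:] = 'hpo'
Rotated = back + front = 'hpo' + 'qo'
Result: hpoqo


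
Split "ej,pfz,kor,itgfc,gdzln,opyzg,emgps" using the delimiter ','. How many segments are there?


Input string: 'ej,pfz,kor,itgfc,gdzln,opyzg,emgps'
Delimiter: ','
Split result: 'ej', 'pfz', 'kor', 'itgfc', 'gdzln', 'opyzg', 'emgps'
Number of parts: 7


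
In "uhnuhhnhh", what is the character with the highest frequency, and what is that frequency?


Input: 'uhnuhhnhh'
Operation: tally each character
Counts: 'h':5, 'n':2, 'u':2
Maximum: 'h' appears 5 times


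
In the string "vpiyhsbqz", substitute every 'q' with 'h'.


Input string: 'vpiyhsbqz'
Operation: replace 'q' with 'h'
Positions of 'q': 7
After replacement: vpiyhsbhz


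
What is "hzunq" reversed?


Input string: 'hzunq'
Operation: reverse character order
Original order: 'h' -> 'z' -> 'u' -> 'n' -> 'q'
Reversed order: 'q' -> 'n' -> 'u' -> 'z' -> 'h'
Result: qnuzh


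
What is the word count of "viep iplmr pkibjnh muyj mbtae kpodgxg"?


Input string: 'viep iplmr pkibjnh muyj mbtae kpodgxg'
Operation: split by spaces
Words found: 'viep', 'iplmr', 'pkibjnh', 'muyj', 'mbtae', 'kpodgxg'
Word count: 6


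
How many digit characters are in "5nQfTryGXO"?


Input string: '5nQfTryGXO'
Operation: count digit characters (0-9)
Scan: '5'(digit), 'n', 'Q', 'f', 'T', 'r', 'y', 'G', 'X', 'O'
Digits found: 1
Result: 1


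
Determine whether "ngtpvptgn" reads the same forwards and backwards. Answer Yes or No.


Input string: 'ngtpvptgn'
Reversed: 'ngtpvptgn'
Compare pairs: s[0]='n' vs s[8]='n' (match), s[1]='g' vs s[7]='g' (match), s[2]='t' vs s[6]='t' (match), s[3]='p' vs s[5]='p' (match)
Palindrome: Yes


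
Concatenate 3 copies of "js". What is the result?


Input string: 'js'
Operation: repeat 3 times
Concatenation: 'js' + 'js' + 'js'
Result: jsjsjs


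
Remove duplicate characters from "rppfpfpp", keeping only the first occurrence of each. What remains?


Input: 'rppfpfpp'
Operation: keep first occurrence of each character
Scan: s[0]='r' new -> keep; s[1]='p' new -> keep; s[2]='p' seen -> skip; s[3]='f' new -> keep; s[4]='p' seen -> skip; s[5]='f' seen -> skip; s[6]='p' seen -> skip; s[7]='p' seen -> skip
Result: rpf


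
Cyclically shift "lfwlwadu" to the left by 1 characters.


Input: 'lfwlwadu', shift = 1
Operation: split at index 1 and swap parts
Front part s[0:1] = 'l'
Back part s[1:] = 'fwlwadu'
Rotated = back + front = 'fwlwadu' + 'l'
Result: fwlwadul


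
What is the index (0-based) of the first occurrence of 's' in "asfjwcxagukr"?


Input string: 'asfjwcxagukr'
Target: 's'
Scanning left to right: s[0]='a', s[1]='s'
First match at index: 1


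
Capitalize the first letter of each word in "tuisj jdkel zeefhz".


Input string: 'tuisj jdkel zeefhz'
Operation: capitalize first letter of each word
Word transformations: 'tuisj'->'Tuisj', 'jdkel'->'Jdkel', 'zeefhz'->'Zeefhz'
Result: Tuisj Jdkel Zeefhz


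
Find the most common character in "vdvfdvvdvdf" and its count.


Input: 'vdvfdvvdvdf'
Operation: tally each character
Counts: 'd':4, 'f':2, 'v':5
Maximum: 'v' appears 5 times


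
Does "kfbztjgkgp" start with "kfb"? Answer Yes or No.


Input string: 'kfbztjgkgp'
Prefix to check: 'kfb'
First 3 characters of input: 'kfb'
Match: True
Result: Yes


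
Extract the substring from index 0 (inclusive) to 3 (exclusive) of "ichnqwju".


Input string: 'ichnqwju'
Operation: slice [0:3]
Extract characters: s[0]='i', s[1]='c', s[2]='h'
Result: ich


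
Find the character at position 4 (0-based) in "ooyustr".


Input string: 'ooyustr'
Operation: get character at index 4
Index mapping: s[0]='o', s[1]='o', s[2]='y', s[3]='u', s[4]='s'
Result: 's'


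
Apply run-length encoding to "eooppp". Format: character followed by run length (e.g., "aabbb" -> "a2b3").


Input: 'eooppp'
Operation: identify consecutive runs
Runs: 'e' -> e1, 'oo' -> o2, 'ppp' -> p3
Encoded: e1o2p3


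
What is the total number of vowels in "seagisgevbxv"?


Input string: 'seagisgevbxv'
Operation: count vowels (a, e, i, o, u)
Scan: s[0]='s', s[1]='e' (vowel), s[2]='a' (vowel), s[3]='g', s[4]='i' (vowel), s[5]='s', s[6]='g', s[7]='e' (vowel), s[8]='v', s[9]='b', s[10]='x', s[11]='v'
Vowels found: 4
Result: 4


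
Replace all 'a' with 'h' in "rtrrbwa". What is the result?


Input string: 'rtrrbwa'
Operation: replace 'a' with 'h'
Positions of 'a': 6
After replacement: rtrrbwh


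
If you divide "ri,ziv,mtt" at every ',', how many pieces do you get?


Input string: 'ri,ziv,mtt'
Delimiter: ','
Split result: 'ri', 'ziv', 'mtt'
Number of parts: 3


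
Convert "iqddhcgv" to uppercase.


Input string: 'iqddhcgv'
Operation: convert each letter to uppercase
Mapping: 'i'->'I', 'q'->'Q', 'd'->'D', 'd'->'D', 'h'->'H', 'c'->'C', 'g'->'G', 'v'->'V'
Result: IQDDHCGV


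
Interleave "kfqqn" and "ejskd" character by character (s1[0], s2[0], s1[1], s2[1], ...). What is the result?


String 1: 'kfqqn'
String 2: 'ejskd'
Operation: alternate characters
Pairs: 'k'+'e', 'f'+'j', 'q'+'s', 'q'+'k', 'n'+'d'
Result: kefjqsqknd


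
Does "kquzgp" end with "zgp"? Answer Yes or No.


Input string: 'kquzgp'
Suffix to check: 'zgp'
Last 3 characters of input: 'zgp'
Match: True
Result: Yes


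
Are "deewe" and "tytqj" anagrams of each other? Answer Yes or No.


String 1: 'deewe' -> sorted: 'deeew'
String 2: 'tytqj' -> sorted: 'jqtty'
Compare sorted forms: 'deeew' != 'jqtty'
Anagram: No


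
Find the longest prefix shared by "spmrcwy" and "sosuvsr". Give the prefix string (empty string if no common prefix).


String 1: 'spmrcwy'
String 2: 'sosuvsr'
Compare position by position:
pos 0: 's' vs 's' match
pos 1: 'p' vs 'o' differ -> stop
Longest common prefix: "s" (length 1)


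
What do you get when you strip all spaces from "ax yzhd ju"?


Input string: 'ax yzhd ju'
Operation: remove all spaces
Words: 'ax', 'yzhd', 'ju'
Join without spaces: axyzhdju


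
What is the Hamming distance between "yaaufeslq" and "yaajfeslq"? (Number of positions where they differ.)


String 1: 'yaaufeslq'
String 2: 'yaajfeslq'
Compare each position: pos 0: 'y'=='y', pos 1: 'a'=='a', pos 2: 'a'=='a', pos 3: 'u'!='j', pos 4: 'f'=='f', pos 5: 'e'=='e', pos 6: 's'=='s', pos 7: 'l'=='l', pos 8: 'q'=='q'
Differing positions: 1
Hamming distance: 1


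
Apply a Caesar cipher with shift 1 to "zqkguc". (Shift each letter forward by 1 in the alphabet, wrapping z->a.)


Input: 'zqkguc', shift = 1
Operation: for each letter, (position + 1) mod 26
Mapping: 'z'(25+1=26, 26 mod 26=0)->'a', 'q'(16+1=17)->'r', 'k'(10+1=11)->'l', 'g'(6+1=7)->'h', 'u'(20+1=21)->'v', 'c'(2+1=3)->'d'
Result: arlhvd


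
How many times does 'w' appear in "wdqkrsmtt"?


Input string: 'wdqkrsmtt'
Target character: 'w'
Scan each position: s[0]='w'
Matches found at indices: 0
Total: 1


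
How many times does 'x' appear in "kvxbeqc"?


Input string: 'kvxbeqc'
Target character: 'x'
Scan each position: s[2]='x'
Matches found at indices: 2
Total: 1


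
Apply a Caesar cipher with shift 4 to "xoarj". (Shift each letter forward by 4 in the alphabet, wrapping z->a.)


Input: 'xoarj', shift = 4
Operation: for each letter, (position + 4) mod 26
Mapping: 'x'(23+4=27, 27 mod 26=1)->'b', 'o'(14+4=18)->'s', 'a'(0+4=4)->'e', 'r'(17+4=21)->'v', 'j'(9+4=13)->'n'
Result: bsevn


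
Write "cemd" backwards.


Input string: 'cemd'
Operation: reverse character order
Original order: 'c' -> 'e' -> 'm' -> 'd'
Reversed order: 'd' -> 'm' -> 'e' -> 'c'
Result: dmec


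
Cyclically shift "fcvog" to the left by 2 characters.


Input: 'fcvog', shift = 2
Operation: split at index 2 and swap parts
Front part s[0:2] = 'fc'
Back part s[2:] = 'vog'
Rotated = back + front = 'vog' + 'fc'
Result: vogfc


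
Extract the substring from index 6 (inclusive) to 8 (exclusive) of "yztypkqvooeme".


Input string: 'yztypkqvooeme'
Operation: slice [6:8]
Extract characters: s[6]='q', s[7]='v'
Result: qv


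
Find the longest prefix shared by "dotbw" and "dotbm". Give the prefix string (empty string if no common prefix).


String 1: 'dotbw'
String 2: 'dotbm'
Compare position by position:
pos 0: 'd' vs 'd' match
pos 1: 'o' vs 'o' match
pos 2: 't' vs 't' match
pos 3: 'b' vs 'b' match
pos 4: 'w' vs 'm' differ -> stop
Longest common prefix: "dotb" (length 4)
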